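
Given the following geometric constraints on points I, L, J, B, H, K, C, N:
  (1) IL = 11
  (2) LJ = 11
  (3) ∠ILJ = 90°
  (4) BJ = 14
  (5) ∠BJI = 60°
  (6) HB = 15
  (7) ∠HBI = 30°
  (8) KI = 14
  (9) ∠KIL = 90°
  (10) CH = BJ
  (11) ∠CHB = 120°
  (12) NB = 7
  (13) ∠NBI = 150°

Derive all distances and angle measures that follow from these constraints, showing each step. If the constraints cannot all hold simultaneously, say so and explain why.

The constraints are consistent.

From the given relations:
  CH = BJ = 14

Step 1: From IL = 11, LJ = 11, and ∠ILJ = 90°, by the law of cosines:
  IJ² = IL² + LJ² - 2·IL·LJ·cos(90°) = 121 + 121 - 0 = 242
  IJ = 11·√2

Step 2: From LI = 11, IK = 14, and ∠LIK = 90°, by the law of cosines:
  LK² = LI² + IK² - 2·LI·IK·cos(90°) = 121 + 196 - 0 = 317
  LK ≈ 17.8

Step 3: From BH = 15, HC = 14, and ∠BHC = 120°, by the law of cosines:
  BC² = BH² + HC² - 2·BH·HC·cos(120°) = 225 + 196 + 210 = 631
  BC ≈ 25.12

Step 4: From IJ = 11·√2, JB = 14, and ∠IJB = 60°, by the law of cosines:
  IB² = IJ² + JB² - 2·IJ·JB·cos(60°) = 242 + 196 - 217.8 = 220.2
  IB ≈ 14.84

Step 5: From IJ = 11·√2, IL = 11, JL = 11, by the inverse law of cosines:
  cos(∠JIL) = (IJ² + IL² - JL²) / (2·IJ·IL)
  ∠JIL = 45°

Step 6: From LI = 11, LK = 17.8, IK = 14, by the inverse law of cosines:
  cos(∠ILK) = (LI² + LK² - IK²) / (2·LI·LK)
  ∠ILK = 51.84°

Step 7: From JI = 11·√2, JL = 11, IL = 11, by the inverse law of cosines:
  cos(∠IJL) = (JI² + JL² - IL²) / (2·JI·JL)
  ∠IJL = 45°

Step 8: From BC = 25.12, BH = 15, CH = 14, by the inverse law of cosines:
  cos(∠CBH) = (BC² + BH² - CH²) / (2·BC·BH)
  ∠CBH = 28.86°

Step 9: From KI = 14, KL = 17.8, IL = 11, by the inverse law of cosines:
  cos(∠IKL) = (KI² + KL² - IL²) / (2·KI·KL)
  ∠IKL = 38.16°

Step 10: From CB = 25.12, CH = 14, BH = 15, by the inverse law of cosines:
  cos(∠BCH) = (CB² + CH² - BH²) / (2·CB·CH)
  ∠BCH = 31.14°

Step 11: From IB = 14.84, BH = 15, and ∠IBH = 30°, by the law of cosines:
  IH² = IB² + BH² - 2·IB·BH·cos(30°) = 220.2 + 225 - 385.5 = 59.67
  IH ≈ 7.72

Step 12: From IB = 14.84, BN = 7, and ∠IBN = 150°, by the law of cosines:
  IN² = IB² + BN² - 2·IB·BN·cos(150°) = 220.2 + 49 + 179.9 = 449.1
  IN ≈ 21.19

Step 13: From IB = 14.84, IJ = 11·√2, BJ = 14, by the inverse law of cosines:
  cos(∠BIJ) = (IB² + IJ² - BJ²) / (2·IB·IJ)
  ∠BIJ = 54.79°

Step 14: From BI = 14.84, BJ = 14, IJ = 11·√2, by the inverse law of cosines:
  cos(∠IBJ) = (BI² + BJ² - IJ²) / (2·BI·BJ)
  ∠IBJ = 65.21°

Step 15: From IB = 14.84, IH = 7.72, BH = 15, by the inverse law of cosines:
  cos(∠BIH) = (IB² + IH² - BH²) / (2·IB·IH)
  ∠BIH = 76.15°

Step 16: From IB = 14.84, IN = 21.19, BN = 7, by the inverse law of cosines:
  cos(∠BIN) = (IB² + IN² - BN²) / (2·IB·IN)
  ∠BIN = 9.51°

Step 17: From HB = 15, HI = 7.72, BI = 14.84, by the inverse law of cosines:
  cos(∠BHI) = (HB² + HI² - BI²) / (2·HB·HI)
  ∠BHI = 73.85°

Step 18: From NB = 7, NI = 21.19, BI = 14.84, by the inverse law of cosines:
  cos(∠BNI) = (NB² + NI² - BI²) / (2·NB·NI)
  ∠BNI = 20.49°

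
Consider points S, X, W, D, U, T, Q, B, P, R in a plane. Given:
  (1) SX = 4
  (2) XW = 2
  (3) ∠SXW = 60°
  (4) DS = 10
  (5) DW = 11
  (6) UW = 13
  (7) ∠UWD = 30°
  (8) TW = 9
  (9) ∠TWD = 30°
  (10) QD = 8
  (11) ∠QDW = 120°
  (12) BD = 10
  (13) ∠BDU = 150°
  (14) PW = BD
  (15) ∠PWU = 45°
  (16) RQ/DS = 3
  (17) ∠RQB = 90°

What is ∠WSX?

Step 1: By the law of cosines on triangle SXW: SW² = 4² + 2² − 2·4·2·cos(60°) = 12, so SW = 2·√3.
Step 2: By the inverse law of cosines on triangle WSX: cos(∠WSX) = ((2·√3)² + 4² − 2²) / (2·2·√3·4) = 24/27.71 = 0.866, so ∠WSX = 30°.

Therefore, the measure of angle ∠WSX = 30°.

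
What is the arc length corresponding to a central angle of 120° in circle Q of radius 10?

Arc length = 2π(10)(1/3) = 20*pi/3

20*pi/3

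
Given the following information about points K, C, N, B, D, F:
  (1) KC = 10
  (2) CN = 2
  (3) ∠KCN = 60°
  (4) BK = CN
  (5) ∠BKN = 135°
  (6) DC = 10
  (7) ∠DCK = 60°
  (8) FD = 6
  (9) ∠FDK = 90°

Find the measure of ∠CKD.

Step 1: By the law of cosines on triangle KCD: KD² = 10² + 10² − 2·10·10·cos(60°) = 100, so KD = 10.
Step 2: By the inverse law of cosines on triangle CKD: cos(∠CKD) = (10² + 10² − 10²) / (2·10·10) = 100/200 = 0.5, so ∠CKD = 60°.

Therefore, the measure of angle ∠CKD = 60°.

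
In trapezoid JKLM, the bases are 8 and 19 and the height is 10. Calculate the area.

Area of a trapezoid = (base1 + base2) * height / 2
Area = (8 + 19) * 10 / 2
Area = 27 * 10 / 2
Area = 270 / 2
Area = 135

135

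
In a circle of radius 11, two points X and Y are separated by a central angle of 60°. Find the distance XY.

Drop a perpendicular from the center to the chord, bisecting both the chord and the central angle.
Each half-chord = r sin(θ/2) = 11 sin(30°).
The full chord = 2 × 11 × sin(30°) = 11.

11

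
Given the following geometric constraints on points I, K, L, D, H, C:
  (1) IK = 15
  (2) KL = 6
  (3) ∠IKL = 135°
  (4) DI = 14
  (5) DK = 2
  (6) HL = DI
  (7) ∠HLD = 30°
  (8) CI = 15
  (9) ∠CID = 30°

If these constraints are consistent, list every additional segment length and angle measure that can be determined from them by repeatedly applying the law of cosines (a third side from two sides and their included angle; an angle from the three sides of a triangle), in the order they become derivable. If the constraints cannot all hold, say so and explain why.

The constraints are consistent. Derivable facts, in order:
After 1 step:
- DC ≈ 7.57
- IL ≈ 19.7
- ∠DIK = 6.85°
- ∠DKI = 56.63°
- ∠IDK = 116.51°
After 2 steps:
- ∠CDI = 82.33°
- ∠DCI = 67.67°
- ∠ILK = 32.57°
- ∠KIL = 12.43°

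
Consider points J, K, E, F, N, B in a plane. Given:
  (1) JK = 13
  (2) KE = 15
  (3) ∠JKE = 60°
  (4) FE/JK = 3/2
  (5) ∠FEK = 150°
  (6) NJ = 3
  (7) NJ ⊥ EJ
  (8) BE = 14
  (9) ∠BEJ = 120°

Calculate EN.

Step 1: By the law of cosines on triangle EKJ: EJ² = 15² + 13² − 2·15·13·cos(60°) = 199, so EJ = √199.
Step 2: By the law of cosines on triangle EJN: EN² = √199² + 3² − 2·√199·3·cos(90°) = 208, so EN = 4·√13.

Therefore, the length of EN = 4·√13.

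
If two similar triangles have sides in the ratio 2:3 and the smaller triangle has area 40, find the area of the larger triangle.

Area ratio = (2/3)^2 = 4/9. Area of the larger triangle = 40 * 9/4 = 90.

90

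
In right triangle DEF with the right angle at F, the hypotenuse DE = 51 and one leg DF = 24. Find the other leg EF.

EF = sqrt(51^2 - 24^2) = sqrt(2025) = 45

45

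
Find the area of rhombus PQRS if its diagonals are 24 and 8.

Area = (24 * 8) / 2 = 192 / 2 = 96

96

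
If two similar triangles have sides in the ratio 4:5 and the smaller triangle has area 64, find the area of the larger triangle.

For similar figures, the area ratio equals the square of the side ratio.
Side ratio (the smaller triangle to the larger triangle) = 4:5, so area ratio = 4^2:5^2 = 16:25.
If the area of the smaller triangle is 64, then the area of the larger triangle = 64 * (25/16) = 100.

100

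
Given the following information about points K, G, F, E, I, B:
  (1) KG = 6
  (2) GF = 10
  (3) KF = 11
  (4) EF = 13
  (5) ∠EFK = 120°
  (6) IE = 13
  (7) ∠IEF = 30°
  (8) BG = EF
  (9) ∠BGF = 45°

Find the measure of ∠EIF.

Step 1: By the law of cosines on triangle IEF: IF² = 13² + 13² − 2·13·13·cos(30°) = 45.28, so IF ≈ 6.73.
Step 2: By the inverse law of cosines on triangle EIF: cos(∠EIF) = (13² + 6.73² − 13²) / (2·13·6.73) = 45.28/174.96 = 0.2588, so ∠EIF = 75°.

Therefore, the measure of angle ∠EIF = 75°.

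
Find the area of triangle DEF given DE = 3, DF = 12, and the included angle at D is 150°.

Area = (1/2)(3)(12) sin(150°) = (1/2)(3)(12)(1/2) = 9

9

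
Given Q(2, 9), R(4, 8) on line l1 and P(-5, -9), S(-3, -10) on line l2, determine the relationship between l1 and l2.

Slope of line 1: m1 = (8 - 9)/(4 - 2) = -1/2 = -1/2
Slope of line 2: m2 = (-10 - -9)/(-3 - -5) = -1/2 = -1/2
m1 = m2, so the lines are parallel.

Parallel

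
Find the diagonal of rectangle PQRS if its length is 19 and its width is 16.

d = sqrt(19^2 + 16^2) = sqrt(617)

sqrt(617)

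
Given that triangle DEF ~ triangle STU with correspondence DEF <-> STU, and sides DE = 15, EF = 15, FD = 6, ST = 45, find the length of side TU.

Similar triangles have proportional sides. Setting up the proportion:
ST / DE = TU / EF
45 / 15 = TU / 15
TU = 15 * 45 / 15 = 45.

45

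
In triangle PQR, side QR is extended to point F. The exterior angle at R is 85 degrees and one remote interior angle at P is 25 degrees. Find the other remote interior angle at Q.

angle Q = 85 - 25 = 60 degrees (exterior angle theorem).

60 degrees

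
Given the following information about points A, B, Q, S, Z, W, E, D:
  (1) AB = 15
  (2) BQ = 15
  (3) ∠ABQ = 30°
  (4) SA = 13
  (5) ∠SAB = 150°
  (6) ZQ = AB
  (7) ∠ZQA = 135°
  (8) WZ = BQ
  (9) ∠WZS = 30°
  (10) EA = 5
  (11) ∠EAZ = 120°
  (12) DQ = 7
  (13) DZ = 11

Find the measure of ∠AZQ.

From the given relations: ZQ = AB = 15.
Step 1: By the law of cosines on triangle ABQ: AQ² = 15² + 15² − 2·15·15·cos(30°) = 60.29, so AQ ≈ 7.76.
Step 2: By the law of cosines on triangle ZQA: ZA² = 15² + 7.76² − 2·15·7.76·cos(135°) = 450, so ZA = 15·√2.
Step 3: By the inverse law of cosines on triangle AZQ: cos(∠AZQ) = ((15·√2)² + 15² − 7.76²) / (2·15·√2·15) = 614.71/636.4 = 0.9659, so ∠AZQ = 15°.

Therefore, the measure of angle ∠AZQ = 15°.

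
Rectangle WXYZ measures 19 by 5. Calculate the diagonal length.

A rectangle's diagonal splits it into two right triangles, with the diagonal as the hypotenuse.
By the Pythagorean theorem, d^2 = 19^2 + 5^2 = 386.
Therefore d = sqrt(386).

sqrt(386)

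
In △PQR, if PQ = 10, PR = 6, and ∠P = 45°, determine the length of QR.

Law of cosines: QR^2 = 10^2 + 6^2 - 2(10)(6)cos(45°) = 136 - 60*sqrt(2), so QR = 2*sqrt(34 - 15*sqrt(2)).

2*sqrt(34 - 15*sqrt(2))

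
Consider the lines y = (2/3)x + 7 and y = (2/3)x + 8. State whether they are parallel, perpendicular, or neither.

Slope of line 1: m1 = 2/3
Slope of line 2: m2 = 2/3
m1 = m2, so the lines are parallel.

Parallel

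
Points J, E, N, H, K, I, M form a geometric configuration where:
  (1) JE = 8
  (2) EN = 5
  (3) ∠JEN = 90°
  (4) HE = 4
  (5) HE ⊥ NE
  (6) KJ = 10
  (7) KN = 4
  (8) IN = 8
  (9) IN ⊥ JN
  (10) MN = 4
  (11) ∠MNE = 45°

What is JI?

Step 1: By the law of cosines on triangle JEN: JN² = 8² + 5² − 2·8·5·cos(90°) = 89, so JN = √89.
Step 2: By the law of cosines on triangle JNI: JI² = √89² + 8² − 2·√89·8·cos(90°) = 153, so JI = 3·√17.

Therefore, the length of JI = 3·√17.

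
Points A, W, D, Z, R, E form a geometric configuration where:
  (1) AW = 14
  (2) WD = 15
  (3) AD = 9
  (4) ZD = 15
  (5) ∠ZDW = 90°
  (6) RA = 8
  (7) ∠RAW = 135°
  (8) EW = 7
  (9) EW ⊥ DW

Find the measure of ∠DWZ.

Step 1: By the law of cosines on triangle WDZ: WZ² = 15² + 15² − 2·15·15·cos(90°) = 450, so WZ = 15·√2.
Step 2: By the inverse law of cosines on triangle DWZ: cos(∠DWZ) = (15² + (15·√2)² − 15²) / (2·15·15·√2) = 450/636.4 = 0.7071, so ∠DWZ = 45°.

Therefore, the measure of angle ∠DWZ = 45°.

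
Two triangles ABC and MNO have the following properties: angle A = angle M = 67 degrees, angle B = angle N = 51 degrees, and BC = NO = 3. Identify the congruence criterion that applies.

The given information matches AAS: Two pairs of corresponding angles and a non-included side are equal (Angle-Angle-Side).

AAS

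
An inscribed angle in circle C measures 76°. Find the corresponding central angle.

Central angle = 2 × 76° = 152° (inscribed angle theorem).

152°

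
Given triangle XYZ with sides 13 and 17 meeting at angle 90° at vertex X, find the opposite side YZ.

The included angle is 90°, so the triangle is right-angled at X. The opposite side YZ is the hypotenuse.
By the Pythagorean theorem: YZ = sqrt(13^2 + 17^2) = sqrt(458) = sqrt(458).

sqrt(458)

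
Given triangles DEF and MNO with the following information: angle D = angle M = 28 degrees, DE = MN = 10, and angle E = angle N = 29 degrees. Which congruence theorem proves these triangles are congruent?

The given information provides:
angle D = angle M = 28 degrees, DE = MN = 10, and angle E = angle N = 29 degrees
This matches the ASA congruence theorem.
Two pairs of corresponding angles and the included side are equal (Angle-Side-Angle).

ASA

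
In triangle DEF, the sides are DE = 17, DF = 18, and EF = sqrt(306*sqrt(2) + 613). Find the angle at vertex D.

When all three sides of a triangle are known, the law of cosines can be rearranged to find any angle.
cos(C) = (a² + b² - c²) / (2ab) gives cos(D) = -sqrt(2)/2.
Taking the inverse cosine: D = 135°.

135°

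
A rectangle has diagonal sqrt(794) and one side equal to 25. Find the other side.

The diagonal of a rectangle forms a right triangle with the two sides.
Rearranging the Pythagorean theorem: missing side = sqrt(d^2 - known^2).
= sqrt(794 - 625) = sqrt(169) = 13.

13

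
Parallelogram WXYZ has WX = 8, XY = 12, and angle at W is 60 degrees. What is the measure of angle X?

Opposite sides of a parallelogram are parallel, so consecutive angles form co-interior angles on a transversal.
Co-interior angles sum to 180°, giving angle X = 180 - 60 = 120 degrees.

120 degrees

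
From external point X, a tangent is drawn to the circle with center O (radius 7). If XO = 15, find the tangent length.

tangent = √(d² - r²) = √(15² - 7²) = √(225 - 49) = √176 = 4*sqrt(11)

4*sqrt(11)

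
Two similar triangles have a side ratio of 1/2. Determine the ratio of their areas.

The ratio of areas of similar triangles equals the square of the side ratio.
Side ratio = 1:2
Area ratio = (1/2)^2 = 1/4 = 1:4

1:4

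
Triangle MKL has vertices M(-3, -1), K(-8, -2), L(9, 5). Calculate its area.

Shoelace: Area = (1/2)|-3(-2-5) + -8(5--1) + 9(-1--2)| = (1/2)(18) = 9

9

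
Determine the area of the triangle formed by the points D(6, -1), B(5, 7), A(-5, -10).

Shoelace: Area = (1/2)|6(7--10) + 5(-10--1) + -5(-1-7)| = (1/2)(97) = 97/2

97/2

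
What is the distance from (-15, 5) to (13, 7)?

d = sqrt((28)^2 + (2)^2) = sqrt(788) = 2*sqrt(197)

2*sqrt(197)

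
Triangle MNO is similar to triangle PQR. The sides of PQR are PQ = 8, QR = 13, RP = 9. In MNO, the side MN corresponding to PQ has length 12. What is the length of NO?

Since the triangles are similar, the ratio of corresponding sides is constant.
Scale factor k = MN / PQ = 12 / 8 = 3/2
NO = k * QR = 3/2 * 13 = 39/2

39/2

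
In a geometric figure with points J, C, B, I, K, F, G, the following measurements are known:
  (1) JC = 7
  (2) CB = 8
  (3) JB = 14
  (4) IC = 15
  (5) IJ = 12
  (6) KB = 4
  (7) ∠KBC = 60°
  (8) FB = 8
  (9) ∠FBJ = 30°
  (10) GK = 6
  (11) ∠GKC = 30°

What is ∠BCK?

Step 1: By the law of cosines on triangle CBK: CK² = 8² + 4² − 2·8·4·cos(60°) = 48, so CK = 4·√3.
Step 2: By the inverse law of cosines on triangle BCK: cos(∠BCK) = (8² + (4·√3)² − 4²) / (2·8·4·√3) = 96/110.85 = 0.866, so ∠BCK = 30°.

Therefore, the measure of angle ∠BCK = 30°.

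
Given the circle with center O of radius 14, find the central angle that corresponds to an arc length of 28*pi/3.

θ = 360 × 28*pi/3 / (2π × 14) = 120° (rearranging arc length formula).

120°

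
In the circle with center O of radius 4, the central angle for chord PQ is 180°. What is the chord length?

Drop a perpendicular from the center to the chord, bisecting both the chord and the central angle.
Each half-chord = r sin(θ/2) = 4 sin(90°).
The full chord = 2 × 4 × sin(90°) = 8.

8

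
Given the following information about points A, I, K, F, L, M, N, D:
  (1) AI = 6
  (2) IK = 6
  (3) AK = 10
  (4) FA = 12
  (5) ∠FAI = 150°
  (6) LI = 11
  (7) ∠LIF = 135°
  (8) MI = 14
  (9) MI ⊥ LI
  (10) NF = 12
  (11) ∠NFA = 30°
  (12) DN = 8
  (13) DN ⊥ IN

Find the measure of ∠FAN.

Step 1: By the law of cosines on triangle AFN: AN² = 12² + 12² − 2·12·12·cos(30°) = 38.58, so AN ≈ 6.21.
Step 2: By the inverse law of cosines on triangle FAN: cos(∠FAN) = (12² + 6.21² − 12²) / (2·12·6.21) = 38.58/149.08 = 0.2588, so ∠FAN = 75°.

Therefore, the measure of angle ∠FAN = 75°.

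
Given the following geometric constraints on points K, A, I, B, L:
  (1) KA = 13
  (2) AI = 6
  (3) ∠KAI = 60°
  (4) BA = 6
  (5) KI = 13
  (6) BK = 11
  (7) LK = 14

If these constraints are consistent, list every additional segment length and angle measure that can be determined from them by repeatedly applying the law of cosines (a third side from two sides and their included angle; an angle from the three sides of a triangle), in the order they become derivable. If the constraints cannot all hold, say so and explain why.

These constraints are not satisfiable: (1), (2) and (3) already determine KI: by the law of cosines KI² = 13² + 6² − 2·13·6·cos(60°) = 127, so KI = √127, which contradicts (5) KI = 13. No planar figure meets all of them, so nothing further can be derived.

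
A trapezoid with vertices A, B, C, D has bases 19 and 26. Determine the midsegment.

The midsegment (median) of a trapezoid connects the midpoints of the non-parallel sides.
Its length is the average of the two bases: (19 + 26) / 2 = 45/2.

45/2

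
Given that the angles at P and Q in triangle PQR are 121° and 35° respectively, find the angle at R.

Let angle R = x. Then 121 + 35 + x = 180.
x = 180 - 156 = 24 degrees.

24 degrees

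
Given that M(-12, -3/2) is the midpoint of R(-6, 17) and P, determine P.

Using the midpoint formula: M = ((x1 + x2)/2, (y1 + y2)/2)
We know M = (-12, -3/2) and R = (-6, 17)
For x: -12 = (-6 + x2)/2, so x2 = 2*-12 - -6 = -18
For y: -3/2 = (17 + y2)/2, so y2 = 2*-3/2 - 17 = -20
P = (-18, -20)

(-18, -20)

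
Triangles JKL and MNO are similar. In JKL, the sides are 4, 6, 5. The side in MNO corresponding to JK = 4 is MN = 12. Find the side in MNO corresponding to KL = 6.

Similar triangles have proportional sides. Setting up the proportion:
MN / JK = NO / KL
12 / 4 = NO / 6
NO = 6 * 12 / 4 = 18.

18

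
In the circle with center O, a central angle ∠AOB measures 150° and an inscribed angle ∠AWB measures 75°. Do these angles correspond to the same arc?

By the inscribed angle theorem, if both angles subtend the same arc, the inscribed angle must be half the central angle.
Half of 150° = 75°, which equals the given inscribed angle of 75°.
Therefore, yes, they correspond to the same arc.

Yes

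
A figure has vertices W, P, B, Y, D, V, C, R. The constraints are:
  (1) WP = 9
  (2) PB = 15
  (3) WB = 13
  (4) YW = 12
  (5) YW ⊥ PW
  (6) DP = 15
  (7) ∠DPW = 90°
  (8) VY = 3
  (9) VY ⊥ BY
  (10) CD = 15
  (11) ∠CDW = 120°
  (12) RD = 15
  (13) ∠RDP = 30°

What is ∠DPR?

Step 1: By the law of cosines on triangle PDR: PR² = 15² + 15² − 2·15·15·cos(30°) = 60.29, so PR ≈ 7.76.
Step 2: By the inverse law of cosines on triangle DPR: cos(∠DPR) = (15² + 7.76² − 15²) / (2·15·7.76) = 60.29/232.94 = 0.2588, so ∠DPR = 75°.

Therefore, the measure of angle ∠DPR = 75°.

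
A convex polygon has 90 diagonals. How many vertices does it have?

Using d = n(n - 3)/2, we solve 90 = n(n - 3)/2.
So n(n - 3) = 180.
Testing n = 15: 15 * 12 = 180 = 180. Correct.
The polygon has 15 sides.

15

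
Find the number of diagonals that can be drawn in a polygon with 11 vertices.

Total line segments between 11 vertices = C(11,2) = 55.
Subtract the 11 sides: 55 - 11 = 44 diagonals.

44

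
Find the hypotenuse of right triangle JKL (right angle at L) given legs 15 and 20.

JK = sqrt(15^2 + 20^2) = sqrt(625) = 25

25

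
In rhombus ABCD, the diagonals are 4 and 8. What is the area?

The diagonals of a rhombus divide it into four right triangles.
Each triangle has legs 4/ 2 = 2 and 8/2 = 4, so each has area (1/2)*2*4 = 4.
Four such triangles give total area = (d1 * d2) / 2 = 16.

16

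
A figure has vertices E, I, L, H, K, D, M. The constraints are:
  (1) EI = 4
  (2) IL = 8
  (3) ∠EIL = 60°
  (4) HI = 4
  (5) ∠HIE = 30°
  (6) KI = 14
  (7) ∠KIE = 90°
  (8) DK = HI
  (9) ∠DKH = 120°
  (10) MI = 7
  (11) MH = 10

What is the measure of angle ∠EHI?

Step 1: By the law of cosines on triangle HIE: HE² = 4² + 4² − 2·4·4·cos(30°) = 4.29, so HE ≈ 2.07.
Step 2: By the inverse law of cosines on triangle EHI: cos(∠EHI) = (2.07² + 4² − 4²) / (2·2.07·4) = 4.29/16.56 = 0.2588, so ∠EHI = 75°.

Therefore, the measure of angle ∠EHI = 75°.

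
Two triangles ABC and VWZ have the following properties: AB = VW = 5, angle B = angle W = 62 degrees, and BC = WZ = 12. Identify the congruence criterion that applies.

Consider the given information: AB = VW = 5, angle B = angle W = 62 degrees, and BC = WZ = 12
This is not ASA or HL: ASA requires two angles and the side between them. HL only applies to right triangles with matching hypotenuse and leg.
The correct criterion is SAS. Two pairs of corresponding sides and the included angle are equal (Side-Angle-Side).

SAS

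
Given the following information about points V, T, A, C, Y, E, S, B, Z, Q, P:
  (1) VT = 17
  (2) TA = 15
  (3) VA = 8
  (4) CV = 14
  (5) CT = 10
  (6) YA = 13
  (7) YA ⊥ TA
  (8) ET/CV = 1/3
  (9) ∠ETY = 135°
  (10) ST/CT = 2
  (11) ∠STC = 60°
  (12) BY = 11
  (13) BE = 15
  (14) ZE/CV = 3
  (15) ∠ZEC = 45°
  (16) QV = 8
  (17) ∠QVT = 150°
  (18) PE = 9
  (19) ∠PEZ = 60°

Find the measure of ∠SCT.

From the given relations: ST = 2·CT = 2·10 = 20.
Step 1: By the law of cosines on triangle CTS: CS² = 10² + 20² − 2·10·20·cos(60°) = 300, so CS = 10·√3.
Step 2: By the inverse law of cosines on triangle SCT: cos(∠SCT) = ((10·√3)² + 10² − 20²) / (2·10·√3·10) = 0/346.41 = 0, so ∠SCT = 90°.

Therefore, the measure of angle ∠SCT = 90°.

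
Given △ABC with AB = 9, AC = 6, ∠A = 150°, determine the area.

Area = (1/2)(9)(6) sin(150°) = (1/2)(9)(6)(1/2) = 27/2

27/2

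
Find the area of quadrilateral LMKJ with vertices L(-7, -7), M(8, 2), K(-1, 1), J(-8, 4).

Using the Shoelace formula for a quadrilateral (vertices in order):
Area = (1/2)|sum of (x_i * y_(i+1) - x_(i+1) * y_i)|
Terms: (-7*2 - 8*-7) = 42, (8*1 - -1*2) = 10, (-1*4 - -8*1) = 4, (-8*-7 - -7*4) = 84
Sum = 140
Area = (1/2)(140) = 70

70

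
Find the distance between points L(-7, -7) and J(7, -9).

d = sqrt((7 - -7)^2 + (-9 - -7)^2)
d = sqrt(14^2 + -2^2)
d = sqrt(196 + 4)
d = sqrt(200) = 10*sqrt(2)

10*sqrt(2)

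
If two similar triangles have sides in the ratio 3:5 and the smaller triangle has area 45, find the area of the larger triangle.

The ratio of areas of similar triangles = (side ratio)^2.
Side ratio = 3:5, so area ratio = 9:25.
Area of the larger triangle / Area of the smaller triangle = 25/9
Area of the larger triangle = 45 * 25/9 = 125

125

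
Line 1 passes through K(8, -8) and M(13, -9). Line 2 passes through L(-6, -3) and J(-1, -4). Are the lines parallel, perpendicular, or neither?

Slope of line 1: m1 = (-9 - -8)/(13 - 8) = -1/5 = -1/5
Slope of line 2: m2 = (-4 - -3)/(-1 - -6) = -1/5 = -1/5
m1 = m2, so the lines are parallel.

Parallel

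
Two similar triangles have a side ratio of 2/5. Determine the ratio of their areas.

The ratio of areas of similar triangles equals the square of the side ratio.
Side ratio = 2:5
Area ratio = (2/5)^2 = 4/25 = 4:25

4:25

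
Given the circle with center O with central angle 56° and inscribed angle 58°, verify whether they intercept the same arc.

By the inscribed angle theorem, the inscribed angle for a central angle of 56° should be 56° / 2 = 28°.
The given inscribed angle is 58°, which does not equal 28°.
Therefore, no, they do not correspond to the same arc.

No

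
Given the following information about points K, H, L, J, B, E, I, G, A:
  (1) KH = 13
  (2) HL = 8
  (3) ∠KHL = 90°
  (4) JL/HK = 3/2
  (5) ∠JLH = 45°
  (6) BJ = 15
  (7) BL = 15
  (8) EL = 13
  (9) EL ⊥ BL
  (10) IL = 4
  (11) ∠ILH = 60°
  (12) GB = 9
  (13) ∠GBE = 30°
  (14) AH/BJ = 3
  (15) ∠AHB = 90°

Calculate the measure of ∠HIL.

Step 1: By the law of cosines on triangle ILH: IH² = 4² + 8² − 2·4·8·cos(60°) = 48, so IH = 4·√3.
Step 2: By the inverse law of cosines on triangle HIL: cos(∠HIL) = ((4·√3)² + 4² − 8²) / (2·4·√3·4) = 0/55.43 = 0, so ∠HIL = 90°.

Therefore, the measure of angle ∠HIL = 90°.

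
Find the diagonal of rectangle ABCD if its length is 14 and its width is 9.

Using the Pythagorean theorem:
d² = 14² + 9² = 196 + 81 = 277
d = sqrt(277)

sqrt(277)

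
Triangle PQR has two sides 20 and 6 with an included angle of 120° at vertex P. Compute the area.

When two sides and the included angle are known, the area formula is (1/2)ab sin(C).
The height from one side to the opposite vertex is 6 sin(120°) = 3*sqrt(3).
Area = (1/2) * 20 * 3*sqrt(3) = 30*sqrt(3).

30*sqrt(3)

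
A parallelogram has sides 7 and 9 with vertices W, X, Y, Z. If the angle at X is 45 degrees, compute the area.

Area = a * b * sin(theta)
Area = 7 * 9 * sin(45 degrees)
Area = 63 * sqrt(2)/2
Area = 63*sqrt(2)/2

63*sqrt(2)/2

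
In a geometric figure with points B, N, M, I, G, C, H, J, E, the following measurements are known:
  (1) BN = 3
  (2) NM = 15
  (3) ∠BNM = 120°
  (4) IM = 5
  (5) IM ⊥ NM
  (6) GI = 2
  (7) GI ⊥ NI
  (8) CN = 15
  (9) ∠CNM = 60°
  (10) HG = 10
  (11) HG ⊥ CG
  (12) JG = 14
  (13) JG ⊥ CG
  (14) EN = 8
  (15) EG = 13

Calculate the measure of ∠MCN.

Step 1: By the law of cosines on triangle CNM: CM² = 15² + 15² − 2·15·15·cos(60°) = 225, so CM = 15.
Step 2: By the inverse law of cosines on triangle MCN: cos(∠MCN) = (15² + 15² − 15²) / (2·15·15) = 225/450 = 0.5, so ∠MCN = 60°.

Therefore, the measure of angle ∠MCN = 60°.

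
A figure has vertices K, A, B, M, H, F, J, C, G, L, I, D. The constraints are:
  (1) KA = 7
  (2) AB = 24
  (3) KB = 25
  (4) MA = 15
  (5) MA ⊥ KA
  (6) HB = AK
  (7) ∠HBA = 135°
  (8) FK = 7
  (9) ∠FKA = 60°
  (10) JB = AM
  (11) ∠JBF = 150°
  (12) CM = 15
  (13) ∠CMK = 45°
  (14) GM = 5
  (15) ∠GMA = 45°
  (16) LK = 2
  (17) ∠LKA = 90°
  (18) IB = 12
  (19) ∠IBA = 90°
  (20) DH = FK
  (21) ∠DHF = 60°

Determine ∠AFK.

Step 1: By the law of cosines on triangle FKA: FA² = 7² + 7² − 2·7·7·cos(60°) = 49, so FA = 7.
Step 2: By the inverse law of cosines on triangle AFK: cos(∠AFK) = (7² + 7² − 7²) / (2·7·7) = 49/98 = 0.5, so ∠AFK = 60°.

Therefore, the measure of angle ∠AFK = 60°.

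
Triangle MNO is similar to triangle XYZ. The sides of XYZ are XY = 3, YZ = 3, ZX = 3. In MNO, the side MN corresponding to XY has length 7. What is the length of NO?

Since the triangles are similar, the ratio of corresponding sides is constant.
Scale factor k = MN / XY = 7 / 3 = 7/3
NO = k * YZ = 7/3 * 3 = 7

7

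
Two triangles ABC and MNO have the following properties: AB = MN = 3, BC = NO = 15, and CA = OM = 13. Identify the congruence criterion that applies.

The given information provides:
AB = MN = 3, BC = NO = 15, and CA = OM = 13
This matches the SSS congruence theorem.
All three pairs of corresponding sides are equal (Side-Side-Side).

SSS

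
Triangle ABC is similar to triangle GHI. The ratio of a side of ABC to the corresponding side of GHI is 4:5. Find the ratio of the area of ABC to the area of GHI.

Area ratio = (side ratio)^2 = (4/5)^2 = 16:25.

16:25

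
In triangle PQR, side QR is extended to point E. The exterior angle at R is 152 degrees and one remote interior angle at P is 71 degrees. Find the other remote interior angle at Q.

The exterior angle theorem states that an exterior angle equals the sum of the two non-adjacent interior angles.
So 152 = 71 + angle Q, which gives angle Q = 152 - 71 = 81 degrees.

81 degrees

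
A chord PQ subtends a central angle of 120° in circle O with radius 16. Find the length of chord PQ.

Chord = 2(16) sin(60°) = 16*sqrt(3)

16*sqrt(3)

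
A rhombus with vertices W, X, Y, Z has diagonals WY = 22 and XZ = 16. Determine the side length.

The diagonals of a rhombus bisect each other at right angles.
Half-diagonals: 22/2 = 11 and 16/2 = 8
side = sqrt(11^2 + 8^2)
side = sqrt(121 + 64)
side = sqrt(185)

sqrt(185)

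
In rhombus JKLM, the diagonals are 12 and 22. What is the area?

The diagonals of a rhombus divide it into four right triangles.
Each triangle has legs 12/ 2 = 6 and 22/2 = 11, so each has area (1/2)*6*11 = 33.
Four such triangles give total area = (d1 * d2) / 2 = 132.

132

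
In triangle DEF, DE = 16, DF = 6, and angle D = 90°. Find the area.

When two sides and the included angle are known, the area formula is (1/2)ab sin(C).
The height from one side to the opposite vertex is 6 sin(90°) = 6.
Area = (1/2) * 16 * 6 = 48.

48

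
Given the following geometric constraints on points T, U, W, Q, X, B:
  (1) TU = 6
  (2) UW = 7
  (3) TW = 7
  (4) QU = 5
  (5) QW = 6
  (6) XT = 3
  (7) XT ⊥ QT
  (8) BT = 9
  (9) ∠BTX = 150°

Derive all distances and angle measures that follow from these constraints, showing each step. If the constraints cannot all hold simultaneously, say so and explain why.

The constraints are consistent.

Step 1: From XT = 3, TB = 9, and ∠XTB = 150°, by the law of cosines:
  XB² = XT² + TB² - 2·XT·TB·cos(150°) = 9 + 81 + 46.77 = 136.8
  XB ≈ 11.69

Step 2: From TU = 6, TW = 7, UW = 7, by the inverse law of cosines:
  cos(∠UTW) = (TU² + TW² - UW²) / (2·TU·TW)
  ∠UTW = 64.62°

Step 3: From UQ = 5, UW = 7, QW = 6, by the inverse law of cosines:
  cos(∠QUW) = (UQ² + UW² - QW²) / (2·UQ·UW)
  ∠QUW = 57.12°

Step 4: From UT = 6, UW = 7, TW = 7, by the inverse law of cosines:
  cos(∠TUW) = (UT² + UW² - TW²) / (2·UT·UW)
  ∠TUW = 64.62°

Step 5: From WQ = 6, WU = 7, QU = 5, by the inverse law of cosines:
  cos(∠QWU) = (WQ² + WU² - QU²) / (2·WQ·WU)
  ∠QWU = 44.42°

Step 6: From WT = 7, WU = 7, TU = 6, by the inverse law of cosines:
  cos(∠TWU) = (WT² + WU² - TU²) / (2·WT·WU)
  ∠TWU = 50.75°

Step 7: From QU = 5, QW = 6, UW = 7, by the inverse law of cosines:
  cos(∠UQW) = (QU² + QW² - UW²) / (2·QU·QW)
  ∠UQW = 78.46°

Step 8: From XB = 11.69, XT = 3, BT = 9, by the inverse law of cosines:
  cos(∠BXT) = (XB² + XT² - BT²) / (2·XB·XT)
  ∠BXT = 22.63°

Step 9: From BT = 9, BX = 11.69, TX = 3, by the inverse law of cosines:
  cos(∠TBX) = (BT² + BX² - TX²) / (2·BT·BX)
  ∠TBX = 7.37°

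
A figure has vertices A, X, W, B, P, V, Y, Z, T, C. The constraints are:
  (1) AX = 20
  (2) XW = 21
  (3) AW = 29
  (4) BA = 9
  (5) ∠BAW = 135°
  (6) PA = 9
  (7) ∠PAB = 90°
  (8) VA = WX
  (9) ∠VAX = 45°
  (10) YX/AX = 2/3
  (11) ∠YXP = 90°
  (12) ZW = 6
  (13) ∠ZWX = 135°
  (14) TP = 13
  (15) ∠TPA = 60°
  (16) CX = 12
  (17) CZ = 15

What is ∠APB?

Step 1: By the law of cosines on triangle PAB: PB² = 9² + 9² − 2·9·9·cos(90°) = 162, so PB = 9·√2.
Step 2: By the inverse law of cosines on triangle APB: cos(∠APB) = (9² + (9·√2)² − 9²) / (2·9·9·√2) = 162/229.1 = 0.7071, so ∠APB = 45°.

Therefore, the measure of angle ∠APB = 45°.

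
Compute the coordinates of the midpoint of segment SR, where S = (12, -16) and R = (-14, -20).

The midpoint is the point halfway along the segment.
Move half the horizontal distance: 12 + (-14 - 12)/2 = 12 + -26/2 = -1
Move half the vertical distance: -16 + (-20 - -16)/2 = -16 + -4/2 = -18
Midpoint = (-1, -18)

(-1, -18)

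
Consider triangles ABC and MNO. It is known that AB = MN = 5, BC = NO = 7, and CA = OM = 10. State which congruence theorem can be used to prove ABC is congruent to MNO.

Consider the given information: AB = MN = 5, BC = NO = 7, and CA = OM = 10
This is not SAS or ASA: SAS requires two sides and the included angle between them. ASA requires two angles and the side between them.
The correct criterion is SSS. All three pairs of corresponding sides are equal (Side-Side-Side).

SSS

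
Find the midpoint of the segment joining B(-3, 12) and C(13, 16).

The midpoint is the point halfway along the segment.
Move half the horizontal distance: -3 + (13 - -3)/2 = -3 + 16/2 = 5
Move half the vertical distance: 12 + (16 - 12)/2 = 12 + 4/2 = 14
Midpoint = (5, 14)

(5, 14)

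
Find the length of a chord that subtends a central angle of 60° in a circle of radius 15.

Drop a perpendicular from the center to the chord, bisecting both the chord and the central angle.
Each half-chord = r sin(θ/2) = 15 sin(30°).
The full chord = 2 × 15 × sin(30°) = 15.

15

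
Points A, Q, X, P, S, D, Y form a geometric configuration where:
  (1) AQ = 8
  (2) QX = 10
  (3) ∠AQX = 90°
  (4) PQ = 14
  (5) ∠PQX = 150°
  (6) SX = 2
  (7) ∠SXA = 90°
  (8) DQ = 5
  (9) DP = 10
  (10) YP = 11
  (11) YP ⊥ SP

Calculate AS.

Step 1: By the law of cosines on triangle XQA: XA² = 10² + 8² − 2·10·8·cos(90°) = 164, so XA = 2·√41.
Step 2: By the law of cosines on triangle AXS: AS² = (2·√41)² + 2² − 2·2·√41·2·cos(90°) = 168, so AS = 2·√42.

Therefore, the length of AS = 2·√42.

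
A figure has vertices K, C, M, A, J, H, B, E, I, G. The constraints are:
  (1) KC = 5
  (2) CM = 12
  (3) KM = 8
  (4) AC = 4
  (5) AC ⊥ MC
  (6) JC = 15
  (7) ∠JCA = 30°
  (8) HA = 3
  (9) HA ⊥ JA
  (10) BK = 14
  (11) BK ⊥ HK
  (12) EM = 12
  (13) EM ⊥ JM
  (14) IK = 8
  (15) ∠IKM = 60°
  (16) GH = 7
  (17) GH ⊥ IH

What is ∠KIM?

Step 1: By the law of cosines on triangle IKM: IM² = 8² + 8² − 2·8·8·cos(60°) = 64, so IM = 8.
Step 2: By the inverse law of cosines on triangle KIM: cos(∠KIM) = (8² + 8² − 8²) / (2·8·8) = 64/128 = 0.5, so ∠KIM = 60°.

Therefore, the measure of angle ∠KIM = 60°.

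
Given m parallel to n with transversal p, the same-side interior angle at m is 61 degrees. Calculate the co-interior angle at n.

Co-interior (same-side interior) angles are between the parallel lines on the same side of the transversal.
Unlike corresponding or alternate interior angles, they are supplementary rather than equal.
So the angle = 180 - 61 = 119 degrees.

119 degrees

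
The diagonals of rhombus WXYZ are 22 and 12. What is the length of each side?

Half-diagonals are 11 and 6. side = sqrt(11^2 + 6^2) = sqrt(157)

sqrt(157)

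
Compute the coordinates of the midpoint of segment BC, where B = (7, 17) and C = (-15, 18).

M = ((x₁ + x₂)/2, (y₁ + y₂)/2)
= ((7 + -15)/2, (17 + 18)/2)
= (-8/2, 35/2) = (-4, 35/2)

(-4, 35/2)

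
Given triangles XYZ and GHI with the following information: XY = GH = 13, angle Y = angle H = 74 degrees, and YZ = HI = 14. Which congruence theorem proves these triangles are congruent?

The given information matches SAS: Two pairs of corresponding sides and the included angle are equal (Side-Angle-Side).

SAS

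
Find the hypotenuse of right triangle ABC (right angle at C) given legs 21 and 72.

In a right triangle, the square of the hypotenuse equals the sum of the squares of the two legs.
The legs are 21 and 72, so the hypotenuse = sqrt(441 + 5184) = sqrt(5625) = 75.

75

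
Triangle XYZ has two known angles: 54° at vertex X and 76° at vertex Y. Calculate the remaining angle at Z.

angle Z = 180 - 54 - 76 = 50 degrees.

50 degrees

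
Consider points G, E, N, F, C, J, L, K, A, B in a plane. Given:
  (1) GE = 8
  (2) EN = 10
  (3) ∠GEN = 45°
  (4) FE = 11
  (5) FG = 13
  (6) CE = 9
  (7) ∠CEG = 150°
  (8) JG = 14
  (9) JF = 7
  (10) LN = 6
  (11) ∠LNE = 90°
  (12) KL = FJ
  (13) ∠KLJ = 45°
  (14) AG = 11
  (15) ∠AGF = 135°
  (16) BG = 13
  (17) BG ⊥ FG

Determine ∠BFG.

Step 1: By the law of cosines on triangle FGB: FB² = 13² + 13² − 2·13·13·cos(90°) = 338, so FB = 13·√2.
Step 2: By the inverse law of cosines on triangle BFG: cos(∠BFG) = ((13·√2)² + 13² − 13²) / (2·13·√2·13) = 338/478 = 0.7071, so ∠BFG = 45°.

Therefore, the measure of angle ∠BFG = 45°.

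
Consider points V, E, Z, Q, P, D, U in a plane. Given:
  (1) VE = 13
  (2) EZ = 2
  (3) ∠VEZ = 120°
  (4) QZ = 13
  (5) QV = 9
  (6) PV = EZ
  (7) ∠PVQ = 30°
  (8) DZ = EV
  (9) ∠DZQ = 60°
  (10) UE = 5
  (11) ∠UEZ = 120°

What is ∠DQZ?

From the given relations: DZ = EV = 13.
Step 1: By the law of cosines on triangle QZD: QD² = 13² + 13² − 2·13·13·cos(60°) = 169, so QD = 13.
Step 2: By the inverse law of cosines on triangle DQZ: cos(∠DQZ) = (13² + 13² − 13²) / (2·13·13) = 169/338 = 0.5, so ∠DQZ = 60°.

Therefore, the measure of angle ∠DQZ = 60°.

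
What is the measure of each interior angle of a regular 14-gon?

Each interior angle of a regular n-gon is (n - 2) * 180 / n.
For n = 14: (14 - 2) * 180 / 14 = 2160/14 = 1080/7 degrees.

1080/7 degrees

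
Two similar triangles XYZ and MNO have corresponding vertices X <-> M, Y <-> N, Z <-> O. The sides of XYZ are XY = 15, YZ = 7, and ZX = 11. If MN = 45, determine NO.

Since the triangles are similar, the ratio of corresponding sides is constant.
Scale factor k = MN / XY = 45 / 15 = 3
NO = k * YZ = 3 * 7 = 21

21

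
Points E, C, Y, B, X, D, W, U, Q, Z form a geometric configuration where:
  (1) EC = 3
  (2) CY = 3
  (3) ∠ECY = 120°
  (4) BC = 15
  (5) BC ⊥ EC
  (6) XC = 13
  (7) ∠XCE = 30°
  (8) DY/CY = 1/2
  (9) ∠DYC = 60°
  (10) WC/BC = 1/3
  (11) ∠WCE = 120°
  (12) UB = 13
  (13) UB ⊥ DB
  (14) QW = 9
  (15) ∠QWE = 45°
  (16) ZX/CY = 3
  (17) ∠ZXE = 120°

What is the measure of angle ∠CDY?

From the given relations: DY = 1/2·CY = 1/2·3 ≈ 1.5.
Step 1: By the law of cosines on triangle DYC: DC² = 1.5² + 3² − 2·1.5·3·cos(60°) = 6.75, so DC = 3/2·√3.
Step 2: By the inverse law of cosines on triangle CDY: cos(∠CDY) = ((3/2·√3)² + 1.5² − 3²) / (2·3/2·√3·1.5) = 0/7.79 = 0, so ∠CDY = 90°.

Therefore, the measure of angle ∠CDY = 90°.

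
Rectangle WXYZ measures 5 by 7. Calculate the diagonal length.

A rectangle's diagonal splits it into two right triangles, with the diagonal as the hypotenuse.
By the Pythagorean theorem, d^2 = 5^2 + 7^2 = 74.
Therefore d = sqrt(74).

sqrt(74)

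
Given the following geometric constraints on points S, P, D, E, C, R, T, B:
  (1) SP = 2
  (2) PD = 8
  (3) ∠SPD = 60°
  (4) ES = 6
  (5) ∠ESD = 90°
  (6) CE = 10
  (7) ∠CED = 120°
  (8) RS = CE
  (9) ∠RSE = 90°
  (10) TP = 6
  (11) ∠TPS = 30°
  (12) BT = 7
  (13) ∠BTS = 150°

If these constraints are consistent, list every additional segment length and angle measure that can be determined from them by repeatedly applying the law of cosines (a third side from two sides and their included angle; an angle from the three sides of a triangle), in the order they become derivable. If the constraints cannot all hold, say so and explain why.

The constraints are consistent. Derivable facts, in order:
After 1 step:
- ER = 2·√34
- SD = 2·√13
- ST ≈ 4.38
After 2 steps:
- DE = 2·√22
- SB ≈ 11.02
- ∠DSP = 106.1°
- ∠ERS = 30.96°
- ∠PDS = 13.9°
- ∠PST = 136.81°
- ∠PTS = 13.19°
- ∠RES = 59.04°
After 3 steps:
- DC ≈ 16.79
- ∠BST = 18.52°
- ∠DES = 50.24°
- ∠EDS = 39.76°
- ∠SBT = 11.48°
After 4 steps:
- ∠CDE = 31.06°
- ∠DCE = 28.94°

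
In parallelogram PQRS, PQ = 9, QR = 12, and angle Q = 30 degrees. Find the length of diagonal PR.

Law of cosines: d^2 = 9^2 + 12^2 - 2(9)(12)cos(30°) = 225 - 108*sqrt(3), so d = 3*sqrt(25 - 12*sqrt(3)).

3*sqrt(25 - 12*sqrt(3))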